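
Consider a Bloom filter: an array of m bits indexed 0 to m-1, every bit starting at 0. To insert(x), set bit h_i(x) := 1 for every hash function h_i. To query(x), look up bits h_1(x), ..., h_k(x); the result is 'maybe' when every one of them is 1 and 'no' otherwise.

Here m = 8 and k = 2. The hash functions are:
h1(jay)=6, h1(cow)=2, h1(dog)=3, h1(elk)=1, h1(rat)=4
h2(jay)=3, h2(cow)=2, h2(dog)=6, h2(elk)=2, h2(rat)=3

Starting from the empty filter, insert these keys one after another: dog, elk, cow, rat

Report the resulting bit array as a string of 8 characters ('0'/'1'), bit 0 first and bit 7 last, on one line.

Answer: 01111010

Derivation:
Start: bits=00000000
After insert 'dog': sets bits 3 6 -> bits=00010010
After insert 'elk': sets bits 1 2 -> bits=01110010
After insert 'cow': sets bits 2 -> bits=01110010
After insert 'rat': sets bits 3 4 -> bits=01111010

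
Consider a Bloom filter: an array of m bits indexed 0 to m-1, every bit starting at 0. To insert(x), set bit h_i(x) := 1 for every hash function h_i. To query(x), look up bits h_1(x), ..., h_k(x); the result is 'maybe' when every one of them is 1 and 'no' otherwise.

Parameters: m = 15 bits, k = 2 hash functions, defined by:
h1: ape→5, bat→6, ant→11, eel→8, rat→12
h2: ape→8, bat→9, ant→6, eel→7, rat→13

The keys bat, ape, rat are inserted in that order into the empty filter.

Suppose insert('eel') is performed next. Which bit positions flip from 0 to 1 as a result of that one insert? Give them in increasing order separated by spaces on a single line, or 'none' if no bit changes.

Start: bits=000000000000000
After insert 'bat': sets bits 6 9 -> bits=000000100100000
After insert 'ape': sets bits 5 8 -> bits=000001101100000
After insert 'rat': sets bits 12 13 -> bits=000001101100110
insert 'eel' would touch bits 7 8; currently bit7=0, bit8=1
Bits that are 0 among those (would change 0->1): 7

Answer: 7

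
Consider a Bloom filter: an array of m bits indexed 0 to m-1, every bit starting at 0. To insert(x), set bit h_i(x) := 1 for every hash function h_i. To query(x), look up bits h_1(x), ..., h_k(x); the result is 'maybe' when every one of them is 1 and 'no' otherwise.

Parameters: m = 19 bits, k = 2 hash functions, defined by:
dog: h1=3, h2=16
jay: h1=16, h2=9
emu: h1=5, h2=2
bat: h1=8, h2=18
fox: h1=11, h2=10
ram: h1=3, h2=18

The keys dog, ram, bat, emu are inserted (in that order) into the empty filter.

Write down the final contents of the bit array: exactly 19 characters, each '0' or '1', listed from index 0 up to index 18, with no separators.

Answer: 0011010010000000101

Derivation:
Start: bits=0000000000000000000
After insert 'dog': sets bits 3 16 -> bits=0001000000000000100
After insert 'ram': sets bits 3 18 -> bits=0001000000000000101
After insert 'bat': sets bits 8 18 -> bits=0001000010000000101
After insert 'emu': sets bits 2 5 -> bits=0011010010000000101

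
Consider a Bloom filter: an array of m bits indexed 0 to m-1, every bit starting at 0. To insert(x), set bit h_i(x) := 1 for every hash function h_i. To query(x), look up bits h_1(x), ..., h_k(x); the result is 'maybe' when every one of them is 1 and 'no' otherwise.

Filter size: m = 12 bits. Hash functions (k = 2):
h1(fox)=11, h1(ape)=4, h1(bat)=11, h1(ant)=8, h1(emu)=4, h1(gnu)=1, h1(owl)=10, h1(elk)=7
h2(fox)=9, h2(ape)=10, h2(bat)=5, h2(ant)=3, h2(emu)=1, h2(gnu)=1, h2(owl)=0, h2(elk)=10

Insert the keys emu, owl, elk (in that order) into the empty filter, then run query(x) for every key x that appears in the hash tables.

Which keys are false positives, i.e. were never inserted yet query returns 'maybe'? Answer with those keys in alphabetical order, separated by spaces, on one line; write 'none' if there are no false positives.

Start: bits=000000000000
After insert 'emu': sets bits 1 4 -> bits=010010000000
After insert 'owl': sets bits 0 10 -> bits=110010000010
After insert 'elk': sets bits 7 10 -> bits=110010010010
Not inserted: ant ape bat fox gnu — query each against bits=110010010010:
query ant: checks bit3=0, bit8=0 (has a 0) -> no => not a false positive
query ape: checks bit4=1, bit10=1 (all 1) -> maybe => FALSE POSITIVE
query bat: checks bit5=0, bit11=0 (has a 0) -> no => not a false positive
query fox: checks bit9=0, bit11=0 (has a 0) -> no => not a false positive
query gnu: checks bit1=1 (all 1) -> maybe => FALSE POSITIVE
False positives (alphabetical): ape gnu

Answer: ape gnu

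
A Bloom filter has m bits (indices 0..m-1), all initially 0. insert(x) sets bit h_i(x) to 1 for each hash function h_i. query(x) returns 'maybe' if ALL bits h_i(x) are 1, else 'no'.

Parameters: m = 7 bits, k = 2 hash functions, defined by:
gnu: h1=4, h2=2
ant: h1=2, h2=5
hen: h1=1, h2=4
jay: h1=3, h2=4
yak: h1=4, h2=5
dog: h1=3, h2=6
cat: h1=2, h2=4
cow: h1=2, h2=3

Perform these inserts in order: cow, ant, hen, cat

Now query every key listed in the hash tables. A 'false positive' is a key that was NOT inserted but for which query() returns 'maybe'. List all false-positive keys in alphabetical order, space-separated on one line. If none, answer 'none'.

Answer: gnu jay yak

Derivation:
Start: bits=0000000
After insert 'cow': sets bits 2 3 -> bits=0011000
After insert 'ant': sets bits 2 5 -> bits=0011010
After insert 'hen': sets bits 1 4 -> bits=0111110
After insert 'cat': sets bits 2 4 -> bits=0111110
Not inserted: dog gnu jay yak — query each against bits=0111110:
query dog: checks bit3=1, bit6=0 (has a 0) -> no => not a false positive
query gnu: checks bit2=1, bit4=1 (all 1) -> maybe => FALSE POSITIVE
query jay: checks bit3=1, bit4=1 (all 1) -> maybe => FALSE POSITIVE
query yak: checks bit4=1, bit5=1 (all 1) -> maybe => FALSE POSITIVE
False positives (alphabetical): gnu jay yak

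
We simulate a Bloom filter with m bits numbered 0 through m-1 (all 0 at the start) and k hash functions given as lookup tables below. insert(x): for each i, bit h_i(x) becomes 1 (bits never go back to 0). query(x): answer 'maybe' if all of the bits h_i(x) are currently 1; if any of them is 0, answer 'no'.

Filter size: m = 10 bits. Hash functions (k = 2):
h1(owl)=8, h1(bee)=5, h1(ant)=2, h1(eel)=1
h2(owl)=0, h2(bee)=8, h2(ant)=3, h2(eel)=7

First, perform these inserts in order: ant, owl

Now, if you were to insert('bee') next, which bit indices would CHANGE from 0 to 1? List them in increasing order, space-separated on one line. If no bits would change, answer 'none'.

Answer: 5

Derivation:
Start: bits=0000000000
After insert 'ant': sets bits 2 3 -> bits=0011000000
After insert 'owl': sets bits 0 8 -> bits=1011000010
insert 'bee' would touch bits 5 8; currently bit5=0, bit8=1
Bits that are 0 among those (would change 0->1): 5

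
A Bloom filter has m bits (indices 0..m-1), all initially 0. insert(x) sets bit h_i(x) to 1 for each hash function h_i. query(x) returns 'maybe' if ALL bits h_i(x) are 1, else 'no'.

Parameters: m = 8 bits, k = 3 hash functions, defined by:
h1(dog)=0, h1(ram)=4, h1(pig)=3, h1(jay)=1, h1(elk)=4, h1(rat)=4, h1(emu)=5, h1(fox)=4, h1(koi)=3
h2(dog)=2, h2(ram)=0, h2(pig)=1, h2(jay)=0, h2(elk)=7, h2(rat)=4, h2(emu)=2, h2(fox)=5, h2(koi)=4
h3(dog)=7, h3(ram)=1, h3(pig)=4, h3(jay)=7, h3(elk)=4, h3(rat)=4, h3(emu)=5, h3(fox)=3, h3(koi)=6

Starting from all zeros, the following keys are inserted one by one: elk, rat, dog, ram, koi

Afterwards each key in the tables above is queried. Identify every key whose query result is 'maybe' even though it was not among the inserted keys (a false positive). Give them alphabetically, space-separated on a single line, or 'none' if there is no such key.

Start: bits=00000000
After insert 'elk': sets bits 4 7 -> bits=00001001
After insert 'rat': sets bits 4 -> bits=00001001
After insert 'dog': sets bits 0 2 7 -> bits=10101001
After insert 'ram': sets bits 0 1 4 -> bits=11101001
After insert 'koi': sets bits 3 4 6 -> bits=11111011
Not inserted: emu fox jay pig — query each against bits=11111011:
query emu: checks bit2=1, bit5=0 (has a 0) -> no => not a false positive
query fox: checks bit3=1, bit4=1, bit5=0 (has a 0) -> no => not a false positive
query jay: checks bit0=1, bit1=1, bit7=1 (all 1) -> maybe => FALSE POSITIVE
query pig: checks bit1=1, bit3=1, bit4=1 (all 1) -> maybe => FALSE POSITIVE
False positives (alphabetical): jay pig

Answer: jay pig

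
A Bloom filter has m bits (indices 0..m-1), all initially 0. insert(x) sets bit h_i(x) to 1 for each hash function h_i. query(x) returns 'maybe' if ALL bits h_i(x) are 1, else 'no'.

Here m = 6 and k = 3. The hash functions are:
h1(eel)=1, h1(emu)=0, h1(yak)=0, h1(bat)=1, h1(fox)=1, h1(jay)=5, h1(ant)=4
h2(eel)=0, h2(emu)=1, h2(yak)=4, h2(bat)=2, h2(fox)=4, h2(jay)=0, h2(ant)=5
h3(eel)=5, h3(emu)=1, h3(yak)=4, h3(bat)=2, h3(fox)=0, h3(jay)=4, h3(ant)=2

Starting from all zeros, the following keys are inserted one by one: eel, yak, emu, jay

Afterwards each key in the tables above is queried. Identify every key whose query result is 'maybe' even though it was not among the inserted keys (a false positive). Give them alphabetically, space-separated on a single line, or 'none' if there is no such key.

Start: bits=000000
After insert 'eel': sets bits 0 1 5 -> bits=110001
After insert 'yak': sets bits 0 4 -> bits=110011
After insert 'emu': sets bits 0 1 -> bits=110011
After insert 'jay': sets bits 0 4 5 -> bits=110011
Not inserted: ant bat fox — query each against bits=110011:
query ant: checks bit2=0, bit4=1, bit5=1 (has a 0) -> no => not a false positive
query bat: checks bit1=1, bit2=0 (has a 0) -> no => not a false positive
query fox: checks bit0=1, bit1=1, bit4=1 (all 1) -> maybe => FALSE POSITIVE
False positives (alphabetical): fox

Answer: fox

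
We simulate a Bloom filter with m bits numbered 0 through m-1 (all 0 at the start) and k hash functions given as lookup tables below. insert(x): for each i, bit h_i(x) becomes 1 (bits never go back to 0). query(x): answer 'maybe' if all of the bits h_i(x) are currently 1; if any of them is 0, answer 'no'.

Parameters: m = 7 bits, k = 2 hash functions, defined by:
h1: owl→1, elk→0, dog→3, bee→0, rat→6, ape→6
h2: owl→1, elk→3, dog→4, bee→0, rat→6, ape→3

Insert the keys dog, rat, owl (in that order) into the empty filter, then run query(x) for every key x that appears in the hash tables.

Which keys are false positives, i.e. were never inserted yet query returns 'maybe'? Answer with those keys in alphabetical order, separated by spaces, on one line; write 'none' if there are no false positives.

Answer: ape

Derivation:
Start: bits=0000000
After insert 'dog': sets bits 3 4 -> bits=0001100
After insert 'rat': sets bits 6 -> bits=0001101
After insert 'owl': sets bits 1 -> bits=0101101
Not inserted: ape bee elk — query each against bits=0101101:
query ape: checks bit3=1, bit6=1 (all 1) -> maybe => FALSE POSITIVE
query bee: checks bit0=0 (has a 0) -> no => not a false positive
query elk: checks bit0=0, bit3=1 (has a 0) -> no => not a false positive
False positives (alphabetical): ape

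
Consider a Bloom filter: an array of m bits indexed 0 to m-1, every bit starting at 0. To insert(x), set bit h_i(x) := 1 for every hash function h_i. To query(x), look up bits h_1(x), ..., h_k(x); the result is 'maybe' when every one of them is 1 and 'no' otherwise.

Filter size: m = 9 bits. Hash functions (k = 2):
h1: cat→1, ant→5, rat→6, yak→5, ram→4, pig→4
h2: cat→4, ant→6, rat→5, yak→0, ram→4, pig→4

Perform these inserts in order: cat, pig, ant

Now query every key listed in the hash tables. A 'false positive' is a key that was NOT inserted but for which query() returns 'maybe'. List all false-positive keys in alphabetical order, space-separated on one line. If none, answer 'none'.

Start: bits=000000000
After insert 'cat': sets bits 1 4 -> bits=010010000
After insert 'pig': sets bits 4 -> bits=010010000
After insert 'ant': sets bits 5 6 -> bits=010011100
Not inserted: ram rat yak — query each against bits=010011100:
query ram: checks bit4=1 (all 1) -> maybe => FALSE POSITIVE
query rat: checks bit5=1, bit6=1 (all 1) -> maybe => FALSE POSITIVE
query yak: checks bit0=0, bit5=1 (has a 0) -> no => not a false positive
False positives (alphabetical): ram rat

Answer: ram rat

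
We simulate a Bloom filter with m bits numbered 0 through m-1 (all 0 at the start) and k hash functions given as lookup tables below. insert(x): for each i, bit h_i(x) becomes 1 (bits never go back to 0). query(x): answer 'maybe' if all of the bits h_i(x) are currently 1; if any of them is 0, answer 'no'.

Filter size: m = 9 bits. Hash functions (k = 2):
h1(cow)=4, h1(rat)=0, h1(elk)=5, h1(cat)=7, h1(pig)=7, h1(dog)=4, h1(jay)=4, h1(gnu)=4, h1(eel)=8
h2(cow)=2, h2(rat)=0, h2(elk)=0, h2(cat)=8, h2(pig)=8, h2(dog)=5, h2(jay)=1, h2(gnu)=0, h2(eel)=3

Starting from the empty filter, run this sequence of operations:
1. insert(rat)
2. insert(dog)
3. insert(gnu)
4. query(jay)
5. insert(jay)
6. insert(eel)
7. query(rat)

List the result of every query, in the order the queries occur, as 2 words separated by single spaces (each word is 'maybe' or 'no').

Answer: no maybe

Derivation:
Start: bits=000000000
Op 1: insert rat -> sets bits 0 -> bits=100000000
Op 2: insert dog -> sets bits 4 5 -> bits=100011000
Op 3: insert gnu -> sets bits 0 4 -> bits=100011000
Op 4: query jay -> checks bit1=0, bit4=1 (has a 0) -> no
Op 5: insert jay -> sets bits 1 4 -> bits=110011000
Op 6: insert eel -> sets bits 3 8 -> bits=110111001
Op 7: query rat -> checks bit0=1 (all 1) -> maybe
Query results in order: no maybe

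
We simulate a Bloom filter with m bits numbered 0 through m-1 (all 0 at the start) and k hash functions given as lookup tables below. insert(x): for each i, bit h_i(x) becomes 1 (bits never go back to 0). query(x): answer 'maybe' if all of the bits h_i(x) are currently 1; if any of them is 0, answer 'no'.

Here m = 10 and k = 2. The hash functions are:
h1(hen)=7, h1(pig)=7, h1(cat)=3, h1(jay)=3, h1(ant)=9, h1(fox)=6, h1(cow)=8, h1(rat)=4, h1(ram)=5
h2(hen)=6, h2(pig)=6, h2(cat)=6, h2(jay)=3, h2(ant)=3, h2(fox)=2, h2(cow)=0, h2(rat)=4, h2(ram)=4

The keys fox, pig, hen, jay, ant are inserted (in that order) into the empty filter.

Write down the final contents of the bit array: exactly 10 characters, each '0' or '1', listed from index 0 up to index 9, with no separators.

Start: bits=0000000000
After insert 'fox': sets bits 2 6 -> bits=0010001000
After insert 'pig': sets bits 6 7 -> bits=0010001100
After insert 'hen': sets bits 6 7 -> bits=0010001100
After insert 'jay': sets bits 3 -> bits=0011001100
After insert 'ant': sets bits 3 9 -> bits=0011001101

Answer: 0011001101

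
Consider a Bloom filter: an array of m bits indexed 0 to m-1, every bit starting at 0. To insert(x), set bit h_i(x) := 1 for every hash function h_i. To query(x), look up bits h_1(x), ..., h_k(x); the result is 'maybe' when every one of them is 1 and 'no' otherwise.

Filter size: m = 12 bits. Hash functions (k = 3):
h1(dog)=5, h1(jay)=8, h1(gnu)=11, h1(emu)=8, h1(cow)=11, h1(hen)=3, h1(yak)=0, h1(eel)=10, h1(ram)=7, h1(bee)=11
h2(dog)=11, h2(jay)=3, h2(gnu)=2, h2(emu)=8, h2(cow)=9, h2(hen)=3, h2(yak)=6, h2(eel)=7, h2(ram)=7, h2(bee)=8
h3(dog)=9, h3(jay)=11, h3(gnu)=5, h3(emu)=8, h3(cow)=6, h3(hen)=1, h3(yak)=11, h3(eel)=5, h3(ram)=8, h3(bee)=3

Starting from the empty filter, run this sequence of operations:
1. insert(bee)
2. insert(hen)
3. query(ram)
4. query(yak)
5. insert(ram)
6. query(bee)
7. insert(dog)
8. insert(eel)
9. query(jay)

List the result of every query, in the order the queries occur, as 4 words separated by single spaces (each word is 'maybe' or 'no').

Start: bits=000000000000
Op 1: insert bee -> sets bits 3 8 11 -> bits=000100001001
Op 2: insert hen -> sets bits 1 3 -> bits=010100001001
Op 3: query ram -> checks bit7=0, bit8=1 (has a 0) -> no
Op 4: query yak -> checks bit0=0, bit6=0, bit11=1 (has a 0) -> no
Op 5: insert ram -> sets bits 7 8 -> bits=010100011001
Op 6: query bee -> checks bit3=1, bit8=1, bit11=1 (all 1) -> maybe
Op 7: insert dog -> sets bits 5 9 11 -> bits=010101011101
Op 8: insert eel -> sets bits 5 7 10 -> bits=010101011111
Op 9: query jay -> checks bit3=1, bit8=1, bit11=1 (all 1) -> maybe
Query results in order: no no maybe maybe

Answer: no no maybe maybe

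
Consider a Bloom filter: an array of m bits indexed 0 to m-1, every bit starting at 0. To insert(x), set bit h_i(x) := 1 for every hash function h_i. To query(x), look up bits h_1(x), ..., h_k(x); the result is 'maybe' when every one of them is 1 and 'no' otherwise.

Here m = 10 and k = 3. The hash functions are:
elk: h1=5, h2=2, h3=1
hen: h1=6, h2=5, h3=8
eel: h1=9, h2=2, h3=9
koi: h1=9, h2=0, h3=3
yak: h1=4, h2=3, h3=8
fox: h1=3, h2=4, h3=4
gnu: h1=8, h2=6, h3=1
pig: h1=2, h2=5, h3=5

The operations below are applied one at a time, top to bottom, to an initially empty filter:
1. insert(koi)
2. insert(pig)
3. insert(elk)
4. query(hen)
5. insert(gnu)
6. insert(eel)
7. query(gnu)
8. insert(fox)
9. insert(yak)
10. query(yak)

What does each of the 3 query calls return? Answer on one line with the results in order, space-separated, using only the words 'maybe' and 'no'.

Answer: no maybe maybe

Derivation:
Start: bits=0000000000
Op 1: insert koi -> sets bits 0 3 9 -> bits=1001000001
Op 2: insert pig -> sets bits 2 5 -> bits=1011010001
Op 3: insert elk -> sets bits 1 2 5 -> bits=1111010001
Op 4: query hen -> checks bit5=1, bit6=0, bit8=0 (has a 0) -> no
Op 5: insert gnu -> sets bits 1 6 8 -> bits=1111011011
Op 6: insert eel -> sets bits 2 9 -> bits=1111011011
Op 7: query gnu -> checks bit1=1, bit6=1, bit8=1 (all 1) -> maybe
Op 8: insert fox -> sets bits 3 4 -> bits=1111111011
Op 9: insert yak -> sets bits 3 4 8 -> bits=1111111011
Op 10: query yak -> checks bit3=1, bit4=1, bit8=1 (all 1) -> maybe
Query results in order: no maybe maybe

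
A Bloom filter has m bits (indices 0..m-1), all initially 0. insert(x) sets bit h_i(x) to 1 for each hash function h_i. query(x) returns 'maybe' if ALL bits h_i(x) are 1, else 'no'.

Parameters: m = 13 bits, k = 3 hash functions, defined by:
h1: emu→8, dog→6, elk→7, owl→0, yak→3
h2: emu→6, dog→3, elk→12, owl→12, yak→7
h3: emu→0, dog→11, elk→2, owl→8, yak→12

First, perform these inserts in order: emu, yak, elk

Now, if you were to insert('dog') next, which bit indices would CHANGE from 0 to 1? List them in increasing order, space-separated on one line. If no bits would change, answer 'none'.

Answer: 11

Derivation:
Start: bits=0000000000000
After insert 'emu': sets bits 0 6 8 -> bits=1000001010000
After insert 'yak': sets bits 3 7 12 -> bits=1001001110001
After insert 'elk': sets bits 2 7 12 -> bits=1011001110001
insert 'dog' would touch bits 3 6 11; currently bit3=1, bit6=1, bit11=0
Bits that are 0 among those (would change 0->1): 11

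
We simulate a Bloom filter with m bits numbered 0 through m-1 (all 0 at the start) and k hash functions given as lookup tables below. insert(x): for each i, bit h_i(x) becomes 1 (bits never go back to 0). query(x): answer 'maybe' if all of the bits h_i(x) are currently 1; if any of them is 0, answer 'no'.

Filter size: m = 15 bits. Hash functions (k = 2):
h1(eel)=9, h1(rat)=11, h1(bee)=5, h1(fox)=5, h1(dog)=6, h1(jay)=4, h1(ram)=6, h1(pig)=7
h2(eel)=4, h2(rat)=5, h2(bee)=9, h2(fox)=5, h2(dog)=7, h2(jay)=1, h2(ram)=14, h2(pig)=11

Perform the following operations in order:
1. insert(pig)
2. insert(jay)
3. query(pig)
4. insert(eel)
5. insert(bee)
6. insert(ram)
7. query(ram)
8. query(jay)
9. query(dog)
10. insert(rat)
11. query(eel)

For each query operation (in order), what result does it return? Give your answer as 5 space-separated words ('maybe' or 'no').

Start: bits=000000000000000
Op 1: insert pig -> sets bits 7 11 -> bits=000000010001000
Op 2: insert jay -> sets bits 1 4 -> bits=010010010001000
Op 3: query pig -> checks bit7=1, bit11=1 (all 1) -> maybe
Op 4: insert eel -> sets bits 4 9 -> bits=010010010101000
Op 5: insert bee -> sets bits 5 9 -> bits=010011010101000
Op 6: insert ram -> sets bits 6 14 -> bits=010011110101001
Op 7: query ram -> checks bit6=1, bit14=1 (all 1) -> maybe
Op 8: query jay -> checks bit1=1, bit4=1 (all 1) -> maybe
Op 9: query dog -> checks bit6=1, bit7=1 (all 1) -> maybe
Op 10: insert rat -> sets bits 5 11 -> bits=010011110101001
Op 11: query eel -> checks bit4=1, bit9=1 (all 1) -> maybe
Query results in order: maybe maybe maybe maybe maybe

Answer: maybe maybe maybe maybe maybe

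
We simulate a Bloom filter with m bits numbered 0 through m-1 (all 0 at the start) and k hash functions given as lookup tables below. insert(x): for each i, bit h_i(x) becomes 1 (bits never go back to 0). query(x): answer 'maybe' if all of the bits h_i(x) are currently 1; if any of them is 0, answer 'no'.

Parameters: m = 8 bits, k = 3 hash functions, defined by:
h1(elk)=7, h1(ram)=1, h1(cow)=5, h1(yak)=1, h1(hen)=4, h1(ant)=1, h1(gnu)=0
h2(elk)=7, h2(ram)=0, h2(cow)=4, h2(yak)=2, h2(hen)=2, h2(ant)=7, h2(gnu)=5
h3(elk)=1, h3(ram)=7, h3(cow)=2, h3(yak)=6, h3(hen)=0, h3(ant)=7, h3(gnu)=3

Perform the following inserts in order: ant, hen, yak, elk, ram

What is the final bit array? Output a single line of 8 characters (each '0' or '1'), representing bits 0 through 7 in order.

Answer: 11101011

Derivation:
Start: bits=00000000
After insert 'ant': sets bits 1 7 -> bits=01000001
After insert 'hen': sets bits 0 2 4 -> bits=11101001
After insert 'yak': sets bits 1 2 6 -> bits=11101011
After insert 'elk': sets bits 1 7 -> bits=11101011
After insert 'ram': sets bits 0 1 7 -> bits=11101011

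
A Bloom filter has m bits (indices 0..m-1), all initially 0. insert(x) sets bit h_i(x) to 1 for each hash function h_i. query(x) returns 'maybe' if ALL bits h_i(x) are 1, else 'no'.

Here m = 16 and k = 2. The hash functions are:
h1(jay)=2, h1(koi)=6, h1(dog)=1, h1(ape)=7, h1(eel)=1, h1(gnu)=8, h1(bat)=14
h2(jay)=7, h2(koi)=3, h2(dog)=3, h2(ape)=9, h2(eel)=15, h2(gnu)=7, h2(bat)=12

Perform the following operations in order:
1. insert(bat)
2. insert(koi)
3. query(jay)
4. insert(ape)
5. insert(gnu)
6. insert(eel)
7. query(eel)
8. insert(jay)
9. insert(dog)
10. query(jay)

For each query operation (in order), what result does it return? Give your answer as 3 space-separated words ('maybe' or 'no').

Answer: no maybe maybe

Derivation:
Start: bits=0000000000000000
Op 1: insert bat -> sets bits 12 14 -> bits=0000000000001010
Op 2: insert koi -> sets bits 3 6 -> bits=0001001000001010
Op 3: query jay -> checks bit2=0, bit7=0 (has a 0) -> no
Op 4: insert ape -> sets bits 7 9 -> bits=0001001101001010
Op 5: insert gnu -> sets bits 7 8 -> bits=0001001111001010
Op 6: insert eel -> sets bits 1 15 -> bits=0101001111001011
Op 7: query eel -> checks bit1=1, bit15=1 (all 1) -> maybe
Op 8: insert jay -> sets bits 2 7 -> bits=0111001111001011
Op 9: insert dog -> sets bits 1 3 -> bits=0111001111001011
Op 10: query jay -> checks bit2=1, bit7=1 (all 1) -> maybe
Query results in order: no maybe maybe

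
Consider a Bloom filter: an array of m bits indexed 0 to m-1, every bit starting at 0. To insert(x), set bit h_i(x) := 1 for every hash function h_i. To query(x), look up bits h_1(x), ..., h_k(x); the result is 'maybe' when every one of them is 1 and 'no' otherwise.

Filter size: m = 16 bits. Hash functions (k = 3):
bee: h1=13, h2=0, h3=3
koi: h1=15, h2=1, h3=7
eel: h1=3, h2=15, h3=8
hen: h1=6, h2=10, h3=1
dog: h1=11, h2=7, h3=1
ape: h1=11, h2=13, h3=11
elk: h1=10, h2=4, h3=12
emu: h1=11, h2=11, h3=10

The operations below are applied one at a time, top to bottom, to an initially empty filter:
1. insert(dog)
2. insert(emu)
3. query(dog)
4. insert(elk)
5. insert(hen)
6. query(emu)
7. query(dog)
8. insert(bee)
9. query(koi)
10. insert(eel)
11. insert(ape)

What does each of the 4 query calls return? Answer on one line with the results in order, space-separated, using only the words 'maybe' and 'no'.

Start: bits=0000000000000000
Op 1: insert dog -> sets bits 1 7 11 -> bits=0100000100010000
Op 2: insert emu -> sets bits 10 11 -> bits=0100000100110000
Op 3: query dog -> checks bit1=1, bit7=1, bit11=1 (all 1) -> maybe
Op 4: insert elk -> sets bits 4 10 12 -> bits=0100100100111000
Op 5: insert hen -> sets bits 1 6 10 -> bits=0100101100111000
Op 6: query emu -> checks bit10=1, bit11=1 (all 1) -> maybe
Op 7: query dog -> checks bit1=1, bit7=1, bit11=1 (all 1) -> maybe
Op 8: insert bee -> sets bits 0 3 13 -> bits=1101101100111100
Op 9: query koi -> checks bit1=1, bit7=1, bit15=0 (has a 0) -> no
Op 10: insert eel -> sets bits 3 8 15 -> bits=1101101110111101
Op 11: insert ape -> sets bits 11 13 -> bits=1101101110111101
Query results in order: maybe maybe maybe no

Answer: maybe maybe maybe no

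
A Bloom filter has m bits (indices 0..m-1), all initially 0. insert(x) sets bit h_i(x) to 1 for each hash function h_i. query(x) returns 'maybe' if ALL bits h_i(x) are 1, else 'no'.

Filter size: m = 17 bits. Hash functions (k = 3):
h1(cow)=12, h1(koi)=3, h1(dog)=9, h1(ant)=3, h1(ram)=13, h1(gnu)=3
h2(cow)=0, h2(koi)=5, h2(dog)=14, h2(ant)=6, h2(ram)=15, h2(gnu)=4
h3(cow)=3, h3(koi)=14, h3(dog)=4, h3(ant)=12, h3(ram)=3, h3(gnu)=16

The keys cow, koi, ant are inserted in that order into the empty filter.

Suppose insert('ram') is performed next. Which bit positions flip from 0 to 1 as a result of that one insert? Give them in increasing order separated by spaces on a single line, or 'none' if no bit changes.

Start: bits=00000000000000000
After insert 'cow': sets bits 0 3 12 -> bits=10010000000010000
After insert 'koi': sets bits 3 5 14 -> bits=10010100000010100
After insert 'ant': sets bits 3 6 12 -> bits=10010110000010100
insert 'ram' would touch bits 3 13 15; currently bit3=1, bit13=0, bit15=0
Bits that are 0 among those (would change 0->1): 13 15

Answer: 13 15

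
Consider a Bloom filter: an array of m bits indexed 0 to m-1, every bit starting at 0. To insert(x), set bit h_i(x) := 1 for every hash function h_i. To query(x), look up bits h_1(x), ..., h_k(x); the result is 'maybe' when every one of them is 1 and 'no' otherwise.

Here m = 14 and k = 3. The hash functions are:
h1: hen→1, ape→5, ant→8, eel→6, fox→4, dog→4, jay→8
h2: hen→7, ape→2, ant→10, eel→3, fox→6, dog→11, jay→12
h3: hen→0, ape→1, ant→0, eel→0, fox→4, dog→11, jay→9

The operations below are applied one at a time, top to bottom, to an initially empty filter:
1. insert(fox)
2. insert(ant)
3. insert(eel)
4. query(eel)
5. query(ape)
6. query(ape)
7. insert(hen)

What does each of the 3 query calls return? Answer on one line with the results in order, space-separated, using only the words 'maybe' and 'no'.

Answer: maybe no no

Derivation:
Start: bits=00000000000000
Op 1: insert fox -> sets bits 4 6 -> bits=00001010000000
Op 2: insert ant -> sets bits 0 8 10 -> bits=10001010101000
Op 3: insert eel -> sets bits 0 3 6 -> bits=10011010101000
Op 4: query eel -> checks bit0=1, bit3=1, bit6=1 (all 1) -> maybe
Op 5: query ape -> checks bit1=0, bit2=0, bit5=0 (has a 0) -> no
Op 6: query ape -> checks bit1=0, bit2=0, bit5=0 (has a 0) -> no
Op 7: insert hen -> sets bits 0 1 7 -> bits=11011011101000
Query results in order: maybe no no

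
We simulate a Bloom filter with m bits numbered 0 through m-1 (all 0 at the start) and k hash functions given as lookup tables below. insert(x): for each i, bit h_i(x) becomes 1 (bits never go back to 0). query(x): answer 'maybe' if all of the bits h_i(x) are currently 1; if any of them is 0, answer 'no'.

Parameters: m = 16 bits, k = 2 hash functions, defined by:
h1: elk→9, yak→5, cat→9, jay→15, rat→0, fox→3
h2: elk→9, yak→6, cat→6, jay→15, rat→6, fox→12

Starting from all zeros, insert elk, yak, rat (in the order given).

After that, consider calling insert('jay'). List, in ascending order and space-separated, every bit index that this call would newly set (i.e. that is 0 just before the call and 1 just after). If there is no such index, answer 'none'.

Answer: 15

Derivation:
Start: bits=0000000000000000
After insert 'elk': sets bits 9 -> bits=0000000001000000
After insert 'yak': sets bits 5 6 -> bits=0000011001000000
After insert 'rat': sets bits 0 6 -> bits=1000011001000000
insert 'jay' would touch bits 15; currently bit15=0
Bits that are 0 among those (would change 0->1): 15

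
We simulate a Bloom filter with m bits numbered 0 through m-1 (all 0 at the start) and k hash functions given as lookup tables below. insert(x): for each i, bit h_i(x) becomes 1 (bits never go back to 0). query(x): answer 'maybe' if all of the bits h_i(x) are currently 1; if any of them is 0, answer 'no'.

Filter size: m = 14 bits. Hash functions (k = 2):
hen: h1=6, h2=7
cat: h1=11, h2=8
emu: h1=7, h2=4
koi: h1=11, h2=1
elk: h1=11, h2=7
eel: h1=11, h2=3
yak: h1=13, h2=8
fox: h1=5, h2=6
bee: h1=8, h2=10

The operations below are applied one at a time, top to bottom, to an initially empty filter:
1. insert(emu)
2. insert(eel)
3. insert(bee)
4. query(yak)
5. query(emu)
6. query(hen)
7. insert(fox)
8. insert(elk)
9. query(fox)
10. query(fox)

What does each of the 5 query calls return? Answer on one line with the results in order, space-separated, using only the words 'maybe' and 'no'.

Answer: no maybe no maybe maybe

Derivation:
Start: bits=00000000000000
Op 1: insert emu -> sets bits 4 7 -> bits=00001001000000
Op 2: insert eel -> sets bits 3 11 -> bits=00011001000100
Op 3: insert bee -> sets bits 8 10 -> bits=00011001101100
Op 4: query yak -> checks bit8=1, bit13=0 (has a 0) -> no
Op 5: query emu -> checks bit4=1, bit7=1 (all 1) -> maybe
Op 6: query hen -> checks bit6=0, bit7=1 (has a 0) -> no
Op 7: insert fox -> sets bits 5 6 -> bits=00011111101100
Op 8: insert elk -> sets bits 7 11 -> bits=00011111101100
Op 9: query fox -> checks bit5=1, bit6=1 (all 1) -> maybe
Op 10: query fox -> checks bit5=1, bit6=1 (all 1) -> maybe
Query results in order: no maybe no maybe maybe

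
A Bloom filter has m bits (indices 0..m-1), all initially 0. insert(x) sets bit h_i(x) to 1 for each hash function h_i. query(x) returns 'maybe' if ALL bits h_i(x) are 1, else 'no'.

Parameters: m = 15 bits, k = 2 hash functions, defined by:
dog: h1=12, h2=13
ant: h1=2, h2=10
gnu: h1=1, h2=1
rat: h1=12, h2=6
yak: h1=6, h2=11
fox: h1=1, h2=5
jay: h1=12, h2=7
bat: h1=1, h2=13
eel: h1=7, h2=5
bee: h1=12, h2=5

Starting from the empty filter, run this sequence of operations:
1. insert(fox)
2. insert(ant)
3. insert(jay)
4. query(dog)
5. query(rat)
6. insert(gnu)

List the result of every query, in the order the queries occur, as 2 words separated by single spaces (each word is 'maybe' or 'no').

Start: bits=000000000000000
Op 1: insert fox -> sets bits 1 5 -> bits=010001000000000
Op 2: insert ant -> sets bits 2 10 -> bits=011001000010000
Op 3: insert jay -> sets bits 7 12 -> bits=011001010010100
Op 4: query dog -> checks bit12=1, bit13=0 (has a 0) -> no
Op 5: query rat -> checks bit6=0, bit12=1 (has a 0) -> no
Op 6: insert gnu -> sets bits 1 -> bits=011001010010100
Query results in order: no no

Answer: no no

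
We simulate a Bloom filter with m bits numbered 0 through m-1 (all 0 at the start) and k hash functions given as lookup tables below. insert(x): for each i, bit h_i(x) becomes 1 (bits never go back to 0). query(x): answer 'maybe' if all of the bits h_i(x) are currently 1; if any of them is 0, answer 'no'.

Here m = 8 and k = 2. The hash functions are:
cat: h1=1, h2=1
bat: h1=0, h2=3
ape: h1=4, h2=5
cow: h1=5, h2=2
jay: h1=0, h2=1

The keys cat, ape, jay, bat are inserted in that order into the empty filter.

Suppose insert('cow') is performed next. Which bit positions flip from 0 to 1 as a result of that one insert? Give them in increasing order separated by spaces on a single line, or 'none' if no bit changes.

Start: bits=00000000
After insert 'cat': sets bits 1 -> bits=01000000
After insert 'ape': sets bits 4 5 -> bits=01001100
After insert 'jay': sets bits 0 1 -> bits=11001100
After insert 'bat': sets bits 0 3 -> bits=11011100
insert 'cow' would touch bits 2 5; currently bit2=0, bit5=1
Bits that are 0 among those (would change 0->1): 2

Answer: 2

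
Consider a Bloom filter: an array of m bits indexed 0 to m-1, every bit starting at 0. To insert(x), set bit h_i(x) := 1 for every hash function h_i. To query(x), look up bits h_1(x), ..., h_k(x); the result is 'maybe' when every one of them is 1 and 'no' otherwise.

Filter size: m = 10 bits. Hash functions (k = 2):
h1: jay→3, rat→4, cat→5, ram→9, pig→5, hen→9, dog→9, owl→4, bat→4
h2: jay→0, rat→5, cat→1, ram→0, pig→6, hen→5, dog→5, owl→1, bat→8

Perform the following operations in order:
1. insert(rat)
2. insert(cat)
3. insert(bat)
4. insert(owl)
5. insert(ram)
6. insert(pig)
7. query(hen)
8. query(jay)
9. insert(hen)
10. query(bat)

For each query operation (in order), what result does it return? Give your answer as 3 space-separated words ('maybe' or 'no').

Start: bits=0000000000
Op 1: insert rat -> sets bits 4 5 -> bits=0000110000
Op 2: insert cat -> sets bits 1 5 -> bits=0100110000
Op 3: insert bat -> sets bits 4 8 -> bits=0100110010
Op 4: insert owl -> sets bits 1 4 -> bits=0100110010
Op 5: insert ram -> sets bits 0 9 -> bits=1100110011
Op 6: insert pig -> sets bits 5 6 -> bits=1100111011
Op 7: query hen -> checks bit5=1, bit9=1 (all 1) -> maybe
Op 8: query jay -> checks bit0=1, bit3=0 (has a 0) -> no
Op 9: insert hen -> sets bits 5 9 -> bits=1100111011
Op 10: query bat -> checks bit4=1, bit8=1 (all 1) -> maybe
Query results in order: maybe no maybe

Answer: maybe no maybe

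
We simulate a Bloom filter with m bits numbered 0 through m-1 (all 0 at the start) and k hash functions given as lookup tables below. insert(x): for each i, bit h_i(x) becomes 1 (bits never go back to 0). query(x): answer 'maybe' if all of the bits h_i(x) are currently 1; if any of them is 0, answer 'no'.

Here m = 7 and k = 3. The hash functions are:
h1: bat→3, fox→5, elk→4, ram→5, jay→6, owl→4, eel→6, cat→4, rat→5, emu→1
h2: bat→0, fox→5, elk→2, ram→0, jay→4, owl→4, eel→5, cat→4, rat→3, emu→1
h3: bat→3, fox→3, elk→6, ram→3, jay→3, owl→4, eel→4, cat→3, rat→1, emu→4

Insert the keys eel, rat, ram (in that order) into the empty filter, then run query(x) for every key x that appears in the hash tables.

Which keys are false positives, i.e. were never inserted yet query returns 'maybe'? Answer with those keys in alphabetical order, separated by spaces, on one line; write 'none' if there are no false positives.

Start: bits=0000000
After insert 'eel': sets bits 4 5 6 -> bits=0000111
After insert 'rat': sets bits 1 3 5 -> bits=0101111
After insert 'ram': sets bits 0 3 5 -> bits=1101111
Not inserted: bat cat elk emu fox jay owl — query each against bits=1101111:
query bat: checks bit0=1, bit3=1 (all 1) -> maybe => FALSE POSITIVE
query cat: checks bit3=1, bit4=1 (all 1) -> maybe => FALSE POSITIVE
query elk: checks bit2=0, bit4=1, bit6=1 (has a 0) -> no => not a false positive
query emu: checks bit1=1, bit4=1 (all 1) -> maybe => FALSE POSITIVE
query fox: checks bit3=1, bit5=1 (all 1) -> maybe => FALSE POSITIVE
query jay: checks bit3=1, bit4=1, bit6=1 (all 1) -> maybe => FALSE POSITIVE
query owl: checks bit4=1 (all 1) -> maybe => FALSE POSITIVE
False positives (alphabetical): bat cat emu fox jay owl

Answer: bat cat emu fox jay owl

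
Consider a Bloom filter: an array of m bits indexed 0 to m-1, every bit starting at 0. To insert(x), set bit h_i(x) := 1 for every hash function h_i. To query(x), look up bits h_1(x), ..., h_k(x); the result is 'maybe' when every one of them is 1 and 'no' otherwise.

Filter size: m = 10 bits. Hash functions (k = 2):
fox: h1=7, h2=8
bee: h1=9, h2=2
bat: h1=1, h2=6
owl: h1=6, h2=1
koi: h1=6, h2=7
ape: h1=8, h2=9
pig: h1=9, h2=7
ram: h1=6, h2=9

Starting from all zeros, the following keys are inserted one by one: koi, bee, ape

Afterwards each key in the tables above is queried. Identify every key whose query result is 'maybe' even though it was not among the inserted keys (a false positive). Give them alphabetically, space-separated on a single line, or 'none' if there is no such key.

Answer: fox pig ram

Derivation:
Start: bits=0000000000
After insert 'koi': sets bits 6 7 -> bits=0000001100
After insert 'bee': sets bits 2 9 -> bits=0010001101
After insert 'ape': sets bits 8 9 -> bits=0010001111
Not inserted: bat fox owl pig ram — query each against bits=0010001111:
query bat: checks bit1=0, bit6=1 (has a 0) -> no => not a false positive
query fox: checks bit7=1, bit8=1 (all 1) -> maybe => FALSE POSITIVE
query owl: checks bit1=0, bit6=1 (has a 0) -> no => not a false positive
query pig: checks bit7=1, bit9=1 (all 1) -> maybe => FALSE POSITIVE
query ram: checks bit6=1, bit9=1 (all 1) -> maybe => FALSE POSITIVE
False positives (alphabetical): fox pig ram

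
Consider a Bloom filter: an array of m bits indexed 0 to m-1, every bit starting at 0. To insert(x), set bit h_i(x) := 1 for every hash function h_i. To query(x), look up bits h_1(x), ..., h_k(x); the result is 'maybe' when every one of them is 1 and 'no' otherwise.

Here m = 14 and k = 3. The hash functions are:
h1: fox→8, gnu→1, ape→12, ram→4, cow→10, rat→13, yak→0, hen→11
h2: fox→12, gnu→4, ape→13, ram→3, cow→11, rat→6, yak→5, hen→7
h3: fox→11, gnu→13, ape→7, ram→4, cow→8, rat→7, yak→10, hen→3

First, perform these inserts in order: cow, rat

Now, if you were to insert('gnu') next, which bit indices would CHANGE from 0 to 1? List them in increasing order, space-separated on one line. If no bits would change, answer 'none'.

Answer: 1 4

Derivation:
Start: bits=00000000000000
After insert 'cow': sets bits 8 10 11 -> bits=00000000101100
After insert 'rat': sets bits 6 7 13 -> bits=00000011101101
insert 'gnu' would touch bits 1 4 13; currently bit1=0, bit4=0, bit13=1
Bits that are 0 among those (would change 0->1): 1 4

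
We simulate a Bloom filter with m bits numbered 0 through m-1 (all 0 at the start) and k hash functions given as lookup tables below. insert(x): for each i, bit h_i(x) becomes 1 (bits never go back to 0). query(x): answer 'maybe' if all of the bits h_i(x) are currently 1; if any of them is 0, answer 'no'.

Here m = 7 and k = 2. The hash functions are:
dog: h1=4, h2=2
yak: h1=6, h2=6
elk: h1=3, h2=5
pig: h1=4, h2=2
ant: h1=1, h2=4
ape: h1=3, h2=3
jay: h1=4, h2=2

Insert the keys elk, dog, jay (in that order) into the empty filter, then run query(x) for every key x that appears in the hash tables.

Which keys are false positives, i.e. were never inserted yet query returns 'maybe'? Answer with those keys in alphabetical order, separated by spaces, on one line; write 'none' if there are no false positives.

Start: bits=0000000
After insert 'elk': sets bits 3 5 -> bits=0001010
After insert 'dog': sets bits 2 4 -> bits=0011110
After insert 'jay': sets bits 2 4 -> bits=0011110
Not inserted: ant ape pig yak — query each against bits=0011110:
query ant: checks bit1=0, bit4=1 (has a 0) -> no => not a false positive
query ape: checks bit3=1 (all 1) -> maybe => FALSE POSITIVE
query pig: checks bit2=1, bit4=1 (all 1) -> maybe => FALSE POSITIVE
query yak: checks bit6=0 (has a 0) -> no => not a false positive
False positives (alphabetical): ape pig

Answer: ape pig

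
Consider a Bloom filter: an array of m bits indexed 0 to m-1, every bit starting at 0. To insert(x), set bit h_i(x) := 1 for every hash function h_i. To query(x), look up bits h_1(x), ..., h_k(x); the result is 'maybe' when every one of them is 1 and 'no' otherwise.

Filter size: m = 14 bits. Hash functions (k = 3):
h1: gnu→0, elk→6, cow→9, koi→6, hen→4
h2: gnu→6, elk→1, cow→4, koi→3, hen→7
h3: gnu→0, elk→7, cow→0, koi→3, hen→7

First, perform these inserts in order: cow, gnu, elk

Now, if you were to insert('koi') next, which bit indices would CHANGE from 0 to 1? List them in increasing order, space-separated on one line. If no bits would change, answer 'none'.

Answer: 3

Derivation:
Start: bits=00000000000000
After insert 'cow': sets bits 0 4 9 -> bits=10001000010000
After insert 'gnu': sets bits 0 6 -> bits=10001010010000
After insert 'elk': sets bits 1 6 7 -> bits=11001011010000
insert 'koi' would touch bits 3 6; currently bit3=0, bit6=1
Bits that are 0 among those (would change 0->1): 3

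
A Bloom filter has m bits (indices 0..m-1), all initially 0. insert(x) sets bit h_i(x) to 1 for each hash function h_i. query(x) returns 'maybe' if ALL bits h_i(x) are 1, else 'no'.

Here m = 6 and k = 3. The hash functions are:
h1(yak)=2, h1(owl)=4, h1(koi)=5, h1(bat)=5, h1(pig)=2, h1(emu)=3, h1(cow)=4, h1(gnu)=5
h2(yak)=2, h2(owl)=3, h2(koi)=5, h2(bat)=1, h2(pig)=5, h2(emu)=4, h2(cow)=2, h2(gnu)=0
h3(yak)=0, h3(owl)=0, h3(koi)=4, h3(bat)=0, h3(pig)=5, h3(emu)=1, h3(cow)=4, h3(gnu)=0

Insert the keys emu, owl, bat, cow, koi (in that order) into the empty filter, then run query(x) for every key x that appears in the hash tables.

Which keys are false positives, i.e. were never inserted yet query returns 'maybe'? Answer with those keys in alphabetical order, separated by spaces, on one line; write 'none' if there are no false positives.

Start: bits=000000
After insert 'emu': sets bits 1 3 4 -> bits=010110
After insert 'owl': sets bits 0 3 4 -> bits=110110
After insert 'bat': sets bits 0 1 5 -> bits=110111
After insert 'cow': sets bits 2 4 -> bits=111111
After insert 'koi': sets bits 4 5 -> bits=111111
Not inserted: gnu pig yak — query each against bits=111111:
query gnu: checks bit0=1, bit5=1 (all 1) -> maybe => FALSE POSITIVE
query pig: checks bit2=1, bit5=1 (all 1) -> maybe => FALSE POSITIVE
query yak: checks bit0=1, bit2=1 (all 1) -> maybe => FALSE POSITIVE
False positives (alphabetical): gnu pig yak

Answer: gnu pig yak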